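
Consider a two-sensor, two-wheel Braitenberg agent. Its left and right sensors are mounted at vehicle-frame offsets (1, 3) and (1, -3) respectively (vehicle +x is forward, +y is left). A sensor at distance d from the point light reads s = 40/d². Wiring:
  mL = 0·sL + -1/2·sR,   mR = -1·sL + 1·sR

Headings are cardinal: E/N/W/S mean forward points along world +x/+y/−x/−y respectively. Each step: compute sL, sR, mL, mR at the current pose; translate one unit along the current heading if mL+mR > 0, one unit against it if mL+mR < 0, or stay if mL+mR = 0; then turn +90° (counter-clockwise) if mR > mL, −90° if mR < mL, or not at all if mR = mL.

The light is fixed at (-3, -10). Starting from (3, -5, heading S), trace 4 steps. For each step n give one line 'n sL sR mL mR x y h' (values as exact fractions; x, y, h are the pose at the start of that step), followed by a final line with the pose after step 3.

n=0: pose=(3,-5,S); sL=40/97, sR=8/5; mL=-4/5, mR=576/485; mL+mR=188/485 → advance +1; mR−mL=964/485 → turn +1·90°
n=1: pose=(3,-6,E); sL=20/49, sR=4/5; mL=-2/5, mR=96/245; mL+mR=-2/245 → advance -1; mR−mL=194/245 → turn +1·90°
n=2: pose=(2,-6,N); sL=40/29, sR=40/89; mL=-20/89, mR=-2400/2581; mL+mR=-2980/2581 → advance -1; mR−mL=-1820/2581 → turn -1·90°
n=3: pose=(2,-7,E); sL=5/9, sR=10/9; mL=-5/9, mR=5/9; mL+mR=0 → advance +0; mR−mL=10/9 → turn +1·90°

0 40/97 8/5 -4/5 576/485 3 -5 S
1 20/49 4/5 -2/5 96/245 3 -6 E
2 40/29 40/89 -20/89 -2400/2581 2 -6 N
3 5/9 10/9 -5/9 5/9 2 -7 E
final 2 -7 N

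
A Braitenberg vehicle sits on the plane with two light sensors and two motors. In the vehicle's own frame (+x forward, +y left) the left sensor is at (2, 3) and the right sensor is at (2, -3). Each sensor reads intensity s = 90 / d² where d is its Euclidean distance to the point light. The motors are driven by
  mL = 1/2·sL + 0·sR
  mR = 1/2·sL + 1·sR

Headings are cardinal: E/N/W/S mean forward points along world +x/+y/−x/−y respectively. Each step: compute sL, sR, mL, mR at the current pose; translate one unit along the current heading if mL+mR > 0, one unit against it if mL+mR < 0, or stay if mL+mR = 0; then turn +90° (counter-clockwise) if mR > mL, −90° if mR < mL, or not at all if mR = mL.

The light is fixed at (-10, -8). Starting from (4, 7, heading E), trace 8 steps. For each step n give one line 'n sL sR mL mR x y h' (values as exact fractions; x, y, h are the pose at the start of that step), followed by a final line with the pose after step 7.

0 9/58 9/40 9/116 351/1160 4 7 E
1 90/433 90/613 45/433 66555/265429 5 7 N
2 45/169 9/53 45/338 5427/17914 5 8 W
3 18/97 90/317 9/97 11583/30749 4 8 S
4 9/58 9/40 9/116 351/1160 4 7 E
5 90/433 90/613 45/433 66555/265429 5 7 N
6 45/169 9/53 45/338 5427/17914 5 8 W
7 18/97 90/317 9/97 11583/30749 4 8 S
final 4 7 E

n=0: pose=(4,7,E); sL=9/58, sR=9/40; mL=9/116, mR=351/1160; mL+mR=441/1160 → advance +1; mR−mL=9/40 → turn +1·90°
n=1: pose=(5,7,N); sL=90/433, sR=90/613; mL=45/433, mR=66555/265429; mL+mR=94140/265429 → advance +1; mR−mL=90/613 → turn +1·90°
n=2: pose=(5,8,W); sL=45/169, sR=9/53; mL=45/338, mR=5427/17914; mL+mR=3906/8957 → advance +1; mR−mL=9/53 → turn +1·90°
n=3: pose=(4,8,S); sL=18/97, sR=90/317; mL=9/97, mR=11583/30749; mL+mR=14436/30749 → advance +1; mR−mL=90/317 → turn +1·90°
n=4: pose=(4,7,E); sL=9/58, sR=9/40; mL=9/116, mR=351/1160; mL+mR=441/1160 → advance +1; mR−mL=9/40 → turn +1·90°
n=5: pose=(5,7,N); sL=90/433, sR=90/613; mL=45/433, mR=66555/265429; mL+mR=94140/265429 → advance +1; mR−mL=90/613 → turn +1·90°
n=6: pose=(5,8,W); sL=45/169, sR=9/53; mL=45/338, mR=5427/17914; mL+mR=3906/8957 → advance +1; mR−mL=9/53 → turn +1·90°
n=7: pose=(4,8,S); sL=18/97, sR=90/317; mL=9/97, mR=11583/30749; mL+mR=14436/30749 → advance +1; mR−mL=90/317 → turn +1·90°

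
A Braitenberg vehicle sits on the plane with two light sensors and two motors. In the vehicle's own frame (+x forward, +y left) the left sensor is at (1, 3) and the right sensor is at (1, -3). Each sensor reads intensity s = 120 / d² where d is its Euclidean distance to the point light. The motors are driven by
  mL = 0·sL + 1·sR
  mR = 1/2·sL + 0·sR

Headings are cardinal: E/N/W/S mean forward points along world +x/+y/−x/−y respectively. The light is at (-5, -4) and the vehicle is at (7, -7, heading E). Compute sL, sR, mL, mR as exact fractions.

left sensor world pos  = (8, -4); dL² = 169
right sensor world pos = (8, -10); dR² = 205
sL = 120/169 = 120/169
sR = 120/205 = 24/41
mL = 0·sL + 1·sR = 24/41
mR = 1/2·sL + 0·sR = 60/169

120/169 24/41 24/41 60/169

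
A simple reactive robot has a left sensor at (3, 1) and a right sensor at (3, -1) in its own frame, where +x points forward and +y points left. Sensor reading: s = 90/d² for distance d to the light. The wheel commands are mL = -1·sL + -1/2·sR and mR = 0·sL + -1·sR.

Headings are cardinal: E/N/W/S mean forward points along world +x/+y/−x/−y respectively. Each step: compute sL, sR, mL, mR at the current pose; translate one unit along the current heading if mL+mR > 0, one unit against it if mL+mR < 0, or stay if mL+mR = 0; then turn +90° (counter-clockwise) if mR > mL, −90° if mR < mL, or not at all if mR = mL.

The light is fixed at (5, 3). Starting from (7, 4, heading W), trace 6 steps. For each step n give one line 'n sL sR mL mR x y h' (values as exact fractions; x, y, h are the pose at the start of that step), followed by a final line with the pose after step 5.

0 90 18 -99 -18 7 4 W
1 9/2 45/4 -81/8 -45/4 8 4 S
2 90 10 -95 -10 8 5 W
3 45/13 9 -207/26 -9 9 5 S
4 18 90/17 -351/17 -90/17 9 6 W
5 5/2 45/8 -85/16 -45/8 10 6 S
final 10 7 W

n=0: pose=(7,4,W); sL=90, sR=18; mL=-99, mR=-18; mL+mR=-117 → advance -1; mR−mL=81 → turn +1·90°
n=1: pose=(8,4,S); sL=9/2, sR=45/4; mL=-81/8, mR=-45/4; mL+mR=-171/8 → advance -1; mR−mL=-9/8 → turn -1·90°
n=2: pose=(8,5,W); sL=90, sR=10; mL=-95, mR=-10; mL+mR=-105 → advance -1; mR−mL=85 → turn +1·90°
n=3: pose=(9,5,S); sL=45/13, sR=9; mL=-207/26, mR=-9; mL+mR=-441/26 → advance -1; mR−mL=-27/26 → turn -1·90°
n=4: pose=(9,6,W); sL=18, sR=90/17; mL=-351/17, mR=-90/17; mL+mR=-441/17 → advance -1; mR−mL=261/17 → turn +1·90°
n=5: pose=(10,6,S); sL=5/2, sR=45/8; mL=-85/16, mR=-45/8; mL+mR=-175/16 → advance -1; mR−mL=-5/16 → turn -1·90°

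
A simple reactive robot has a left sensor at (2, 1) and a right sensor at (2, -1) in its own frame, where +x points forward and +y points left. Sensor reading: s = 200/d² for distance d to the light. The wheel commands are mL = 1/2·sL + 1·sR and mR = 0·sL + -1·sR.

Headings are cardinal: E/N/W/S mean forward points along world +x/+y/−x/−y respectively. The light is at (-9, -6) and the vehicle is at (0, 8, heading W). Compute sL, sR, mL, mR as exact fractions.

100/109 100/137 17750/14933 -100/137

left sensor world pos  = (-2, 7); dL² = 218
right sensor world pos = (-2, 9); dR² = 274
sL = 200/218 = 100/109
sR = 200/274 = 100/137
mL = 1/2·sL + 1·sR = 17750/14933
mR = 0·sL + -1·sR = -100/137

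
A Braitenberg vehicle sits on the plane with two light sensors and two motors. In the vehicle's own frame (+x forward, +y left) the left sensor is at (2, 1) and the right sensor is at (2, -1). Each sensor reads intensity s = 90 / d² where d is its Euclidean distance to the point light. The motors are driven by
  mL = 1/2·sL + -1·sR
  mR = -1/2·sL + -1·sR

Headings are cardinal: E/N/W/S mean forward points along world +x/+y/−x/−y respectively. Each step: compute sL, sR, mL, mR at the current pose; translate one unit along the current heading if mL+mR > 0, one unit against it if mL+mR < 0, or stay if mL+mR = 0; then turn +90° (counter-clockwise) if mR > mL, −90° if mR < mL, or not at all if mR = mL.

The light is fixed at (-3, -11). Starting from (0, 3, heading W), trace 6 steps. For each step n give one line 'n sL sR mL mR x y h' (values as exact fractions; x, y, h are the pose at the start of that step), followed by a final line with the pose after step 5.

n=0: pose=(0,3,W); sL=9/17, sR=45/113; mL=-513/3842, mR=-2547/3842; mL+mR=-90/113 → advance -1; mR−mL=-9/17 → turn -1·90°
n=1: pose=(1,3,N); sL=18/53, sR=90/281; mL=-2241/14893, mR=-7299/14893; mL+mR=-180/281 → advance -1; mR−mL=-18/53 → turn -1·90°
n=2: pose=(1,2,E); sL=45/116, sR=1/2; mL=-71/232, mR=-161/232; mL+mR=-1 → advance -1; mR−mL=-45/116 → turn -1·90°
n=3: pose=(0,2,S); sL=90/137, sR=18/25; mL=-1341/3425, mR=-3591/3425; mL+mR=-36/25 → advance -1; mR−mL=-90/137 → turn -1·90°
n=4: pose=(0,3,W); sL=9/17, sR=45/113; mL=-513/3842, mR=-2547/3842; mL+mR=-90/113 → advance -1; mR−mL=-9/17 → turn -1·90°
n=5: pose=(1,3,N); sL=18/53, sR=90/281; mL=-2241/14893, mR=-7299/14893; mL+mR=-180/281 → advance -1; mR−mL=-18/53 → turn -1·90°

0 9/17 45/113 -513/3842 -2547/3842 0 3 W
1 18/53 90/281 -2241/14893 -7299/14893 1 3 N
2 45/116 1/2 -71/232 -161/232 1 2 E
3 90/137 18/25 -1341/3425 -3591/3425 0 2 S
4 9/17 45/113 -513/3842 -2547/3842 0 3 W
5 18/53 90/281 -2241/14893 -7299/14893 1 3 N
final 1 2 E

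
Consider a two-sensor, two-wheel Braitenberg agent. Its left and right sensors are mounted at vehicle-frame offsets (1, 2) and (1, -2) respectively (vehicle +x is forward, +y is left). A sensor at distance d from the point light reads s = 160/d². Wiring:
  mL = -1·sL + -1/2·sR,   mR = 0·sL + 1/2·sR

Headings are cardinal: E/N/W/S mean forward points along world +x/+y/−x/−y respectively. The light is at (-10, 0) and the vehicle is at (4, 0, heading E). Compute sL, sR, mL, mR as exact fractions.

left sensor world pos  = (5, 2); dL² = 229
right sensor world pos = (5, -2); dR² = 229
sL = 160/229 = 160/229
sR = 160/229 = 160/229
mL = -1·sL + -1/2·sR = -240/229
mR = 0·sL + 1/2·sR = 80/229

160/229 160/229 -240/229 80/229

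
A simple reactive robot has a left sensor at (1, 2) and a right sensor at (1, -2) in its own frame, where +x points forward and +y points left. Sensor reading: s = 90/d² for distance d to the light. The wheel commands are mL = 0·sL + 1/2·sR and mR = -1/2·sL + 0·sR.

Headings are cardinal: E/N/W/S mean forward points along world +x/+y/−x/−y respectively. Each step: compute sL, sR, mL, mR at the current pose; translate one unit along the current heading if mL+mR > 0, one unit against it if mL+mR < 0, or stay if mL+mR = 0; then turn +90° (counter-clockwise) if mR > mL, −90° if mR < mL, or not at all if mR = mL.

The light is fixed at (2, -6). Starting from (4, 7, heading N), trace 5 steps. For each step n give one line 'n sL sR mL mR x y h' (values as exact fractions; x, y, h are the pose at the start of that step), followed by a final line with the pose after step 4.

0 45/98 45/106 45/212 -45/196 4 7 N
1 18/41 90/109 45/109 -9/41 4 6 E
2 45/73 45/61 45/122 -45/146 5 6 S
3 18/17 90/173 45/173 -9/17 5 5 W
4 45/74 1/2 1/4 -45/148 6 5 N
final 6 4 E

n=0: pose=(4,7,N); sL=45/98, sR=45/106; mL=45/212, mR=-45/196; mL+mR=-45/2597 → advance -1; mR−mL=-2295/5194 → turn -1·90°
n=1: pose=(4,6,E); sL=18/41, sR=90/109; mL=45/109, mR=-9/41; mL+mR=864/4469 → advance +1; mR−mL=-2826/4469 → turn -1·90°
n=2: pose=(5,6,S); sL=45/73, sR=45/61; mL=45/122, mR=-45/146; mL+mR=270/4453 → advance +1; mR−mL=-3015/4453 → turn -1·90°
n=3: pose=(5,5,W); sL=18/17, sR=90/173; mL=45/173, mR=-9/17; mL+mR=-792/2941 → advance -1; mR−mL=-2322/2941 → turn -1·90°
n=4: pose=(6,5,N); sL=45/74, sR=1/2; mL=1/4, mR=-45/148; mL+mR=-2/37 → advance -1; mR−mL=-41/74 → turn -1·90°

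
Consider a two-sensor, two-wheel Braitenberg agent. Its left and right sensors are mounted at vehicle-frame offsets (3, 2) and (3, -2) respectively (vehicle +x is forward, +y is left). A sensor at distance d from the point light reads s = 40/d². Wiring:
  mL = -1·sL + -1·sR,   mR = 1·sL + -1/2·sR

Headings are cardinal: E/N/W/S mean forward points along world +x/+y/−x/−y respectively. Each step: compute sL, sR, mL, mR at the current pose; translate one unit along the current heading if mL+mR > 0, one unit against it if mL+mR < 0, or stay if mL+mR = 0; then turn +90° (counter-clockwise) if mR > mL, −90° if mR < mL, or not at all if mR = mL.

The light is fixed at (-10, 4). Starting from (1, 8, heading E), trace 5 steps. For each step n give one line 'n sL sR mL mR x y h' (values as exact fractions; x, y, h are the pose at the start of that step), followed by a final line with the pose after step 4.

n=0: pose=(1,8,E); sL=5/29, sR=1/5; mL=-54/145, mR=21/290; mL+mR=-3/10 → advance -1; mR−mL=129/290 → turn +1·90°
n=1: pose=(0,8,N); sL=40/113, sR=40/193; mL=-12240/21809, mR=5460/21809; mL+mR=-60/193 → advance -1; mR−mL=17700/21809 → turn +1·90°
n=2: pose=(0,7,W); sL=4/5, sR=20/37; mL=-248/185, mR=98/185; mL+mR=-30/37 → advance -1; mR−mL=346/185 → turn +1·90°
n=3: pose=(1,7,S); sL=40/169, sR=40/81; mL=-10000/13689, mR=-140/13689; mL+mR=-20/27 → advance -1; mR−mL=9860/13689 → turn +1·90°
n=4: pose=(1,8,E); sL=5/29, sR=1/5; mL=-54/145, mR=21/290; mL+mR=-3/10 → advance -1; mR−mL=129/290 → turn +1·90°

0 5/29 1/5 -54/145 21/290 1 8 E
1 40/113 40/193 -12240/21809 5460/21809 0 8 N
2 4/5 20/37 -248/185 98/185 0 7 W
3 40/169 40/81 -10000/13689 -140/13689 1 7 S
4 5/29 1/5 -54/145 21/290 1 8 E
final 0 8 N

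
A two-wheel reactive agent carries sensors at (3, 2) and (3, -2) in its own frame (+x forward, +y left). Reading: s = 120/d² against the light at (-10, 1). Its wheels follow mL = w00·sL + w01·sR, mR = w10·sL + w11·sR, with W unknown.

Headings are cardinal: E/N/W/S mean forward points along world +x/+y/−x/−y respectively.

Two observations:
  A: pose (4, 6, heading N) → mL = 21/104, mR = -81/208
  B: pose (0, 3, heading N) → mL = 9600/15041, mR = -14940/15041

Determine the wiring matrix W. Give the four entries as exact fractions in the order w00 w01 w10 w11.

1 -1 -1 1/2

obs A: pose=(4,6,N) → sL=15/26, sR=3/8, mL=21/104, mR=-81/208
obs B: pose=(0,3,N) → sL=120/89, sR=120/169, mL=9600/15041, mR=-14940/15041
sensor matrix S = [[15/26, 3/8], [120/89, 120/169]]; det S = -18765/195533
solve [mL_A; mL_B] = S·[w00; w01] and [mR_A; mR_B] = S·[w10; w11]:
  w00 = 1, w01 = -1, w10 = -1, w11 = 1/2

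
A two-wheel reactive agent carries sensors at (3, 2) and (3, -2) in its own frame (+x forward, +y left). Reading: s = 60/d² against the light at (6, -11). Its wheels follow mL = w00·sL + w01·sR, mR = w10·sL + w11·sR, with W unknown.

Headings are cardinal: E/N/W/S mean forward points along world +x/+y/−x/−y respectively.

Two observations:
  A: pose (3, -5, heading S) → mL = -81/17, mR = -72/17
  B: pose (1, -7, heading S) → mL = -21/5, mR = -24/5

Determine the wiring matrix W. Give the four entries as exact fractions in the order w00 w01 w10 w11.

obs A: pose=(3,-5,S) → sL=6, sR=30/17, mL=-81/17, mR=-72/17
obs B: pose=(1,-7,S) → sL=6, sR=6/5, mL=-21/5, mR=-24/5
sensor matrix S = [[6, 30/17], [6, 6/5]]; det S = -288/85
solve [mL_A; mL_B] = S·[w00; w01] and [mR_A; mR_B] = S·[w10; w11]:
  w00 = -1/2, w01 = -1, w10 = -1, w11 = 1

-1/2 -1 -1 1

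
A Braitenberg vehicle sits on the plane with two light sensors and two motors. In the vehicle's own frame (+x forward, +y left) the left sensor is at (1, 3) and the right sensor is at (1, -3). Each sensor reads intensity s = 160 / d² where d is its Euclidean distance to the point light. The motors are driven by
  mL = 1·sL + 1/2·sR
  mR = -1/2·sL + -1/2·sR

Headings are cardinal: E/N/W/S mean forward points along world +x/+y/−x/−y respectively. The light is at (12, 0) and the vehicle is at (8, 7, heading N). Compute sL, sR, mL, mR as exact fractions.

160/113 32/13 3888/1469 -2848/1469

left sensor world pos  = (5, 8); dL² = 113
right sensor world pos = (11, 8); dR² = 65
sL = 160/113 = 160/113
sR = 160/65 = 32/13
mL = 1·sL + 1/2·sR = 3888/1469
mR = -1/2·sL + -1/2·sR = -2848/1469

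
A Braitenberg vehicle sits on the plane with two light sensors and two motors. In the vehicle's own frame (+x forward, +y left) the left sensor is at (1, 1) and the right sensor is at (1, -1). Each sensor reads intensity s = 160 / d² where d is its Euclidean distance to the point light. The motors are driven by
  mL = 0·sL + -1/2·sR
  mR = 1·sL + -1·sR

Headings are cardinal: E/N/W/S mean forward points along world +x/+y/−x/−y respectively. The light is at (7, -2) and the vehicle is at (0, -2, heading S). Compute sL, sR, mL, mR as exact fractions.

160/37 32/13 -16/13 896/481

left sensor world pos  = (1, -3); dL² = 37
right sensor world pos = (-1, -3); dR² = 65
sL = 160/37 = 160/37
sR = 160/65 = 32/13
mL = 0·sL + -1/2·sR = -16/13
mR = 1·sL + -1·sR = 896/481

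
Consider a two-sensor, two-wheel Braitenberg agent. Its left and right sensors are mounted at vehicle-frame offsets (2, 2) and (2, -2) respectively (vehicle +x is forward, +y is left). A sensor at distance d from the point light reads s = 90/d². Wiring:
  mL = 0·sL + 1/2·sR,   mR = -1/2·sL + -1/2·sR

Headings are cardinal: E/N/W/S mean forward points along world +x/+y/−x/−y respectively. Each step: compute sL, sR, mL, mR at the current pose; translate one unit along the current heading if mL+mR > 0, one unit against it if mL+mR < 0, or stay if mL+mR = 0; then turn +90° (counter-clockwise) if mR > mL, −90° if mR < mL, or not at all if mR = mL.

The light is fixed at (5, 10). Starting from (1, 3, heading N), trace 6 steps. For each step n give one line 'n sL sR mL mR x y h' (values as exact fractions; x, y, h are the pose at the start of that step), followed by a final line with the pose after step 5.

0 90/61 90/29 45/29 -4050/1769 1 3 N
1 9/4 45/52 45/104 -81/52 1 2 E
2 90/109 90/149 45/149 -11610/16241 0 2 S
3 9/13 45/37 45/74 -459/481 0 3 W
4 90/61 90/29 45/29 -4050/1769 1 3 N
5 9/4 45/52 45/104 -81/52 1 2 E
final 0 2 S

n=0: pose=(1,3,N); sL=90/61, sR=90/29; mL=45/29, mR=-4050/1769; mL+mR=-45/61 → advance -1; mR−mL=-6795/1769 → turn -1·90°
n=1: pose=(1,2,E); sL=9/4, sR=45/52; mL=45/104, mR=-81/52; mL+mR=-9/8 → advance -1; mR−mL=-207/104 → turn -1·90°
n=2: pose=(0,2,S); sL=90/109, sR=90/149; mL=45/149, mR=-11610/16241; mL+mR=-45/109 → advance -1; mR−mL=-16515/16241 → turn -1·90°
n=3: pose=(0,3,W); sL=9/13, sR=45/37; mL=45/74, mR=-459/481; mL+mR=-9/26 → advance -1; mR−mL=-1503/962 → turn -1·90°
n=4: pose=(1,3,N); sL=90/61, sR=90/29; mL=45/29, mR=-4050/1769; mL+mR=-45/61 → advance -1; mR−mL=-6795/1769 → turn -1·90°
n=5: pose=(1,2,E); sL=9/4, sR=45/52; mL=45/104, mR=-81/52; mL+mR=-9/8 → advance -1; mR−mL=-207/104 → turn -1·90°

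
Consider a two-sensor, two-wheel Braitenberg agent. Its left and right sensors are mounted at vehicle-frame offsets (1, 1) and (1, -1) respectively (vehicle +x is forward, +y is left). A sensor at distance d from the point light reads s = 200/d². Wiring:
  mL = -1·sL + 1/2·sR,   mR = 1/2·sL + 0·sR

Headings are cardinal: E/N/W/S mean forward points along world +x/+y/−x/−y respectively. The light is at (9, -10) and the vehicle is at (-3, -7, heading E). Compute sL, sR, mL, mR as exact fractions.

left sensor world pos  = (-2, -6); dL² = 137
right sensor world pos = (-2, -8); dR² = 125
sL = 200/137 = 200/137
sR = 200/125 = 8/5
mL = -1·sL + 1/2·sR = -452/685
mR = 1/2·sL + 0·sR = 100/137

200/137 8/5 -452/685 100/137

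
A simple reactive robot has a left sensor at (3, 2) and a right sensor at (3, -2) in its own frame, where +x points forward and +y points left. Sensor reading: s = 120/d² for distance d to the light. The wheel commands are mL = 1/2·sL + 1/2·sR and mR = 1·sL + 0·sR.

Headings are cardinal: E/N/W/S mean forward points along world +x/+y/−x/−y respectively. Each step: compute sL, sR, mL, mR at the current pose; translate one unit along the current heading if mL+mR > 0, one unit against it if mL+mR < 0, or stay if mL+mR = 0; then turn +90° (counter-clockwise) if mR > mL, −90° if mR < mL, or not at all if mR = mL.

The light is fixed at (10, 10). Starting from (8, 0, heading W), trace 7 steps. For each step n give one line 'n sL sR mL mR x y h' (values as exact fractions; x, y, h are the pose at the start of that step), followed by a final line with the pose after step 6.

0 120/169 120/89 15480/15041 120/169 8 0 W
1 60/37 12/5 372/185 60/37 7 0 N
2 120/49 120/121 10200/5929 120/49 7 1 E
3 30/13 10/3 110/39 30/13 8 1 N
4 120/37 120/101 8280/3737 120/37 8 2 E
5 60/17 60/13 900/221 60/17 9 2 N
6 120/29 24/17 1368/493 120/29 9 3 E
final 10 3 N

n=0: pose=(8,0,W); sL=120/169, sR=120/89; mL=15480/15041, mR=120/169; mL+mR=26160/15041 → advance +1; mR−mL=-4800/15041 → turn -1·90°
n=1: pose=(7,0,N); sL=60/37, sR=12/5; mL=372/185, mR=60/37; mL+mR=672/185 → advance +1; mR−mL=-72/185 → turn -1·90°
n=2: pose=(7,1,E); sL=120/49, sR=120/121; mL=10200/5929, mR=120/49; mL+mR=24720/5929 → advance +1; mR−mL=4320/5929 → turn +1·90°
n=3: pose=(8,1,N); sL=30/13, sR=10/3; mL=110/39, mR=30/13; mL+mR=200/39 → advance +1; mR−mL=-20/39 → turn -1·90°
n=4: pose=(8,2,E); sL=120/37, sR=120/101; mL=8280/3737, mR=120/37; mL+mR=20400/3737 → advance +1; mR−mL=3840/3737 → turn +1·90°
n=5: pose=(9,2,N); sL=60/17, sR=60/13; mL=900/221, mR=60/17; mL+mR=1680/221 → advance +1; mR−mL=-120/221 → turn -1·90°
n=6: pose=(9,3,E); sL=120/29, sR=24/17; mL=1368/493, mR=120/29; mL+mR=3408/493 → advance +1; mR−mL=672/493 → turn +1·90°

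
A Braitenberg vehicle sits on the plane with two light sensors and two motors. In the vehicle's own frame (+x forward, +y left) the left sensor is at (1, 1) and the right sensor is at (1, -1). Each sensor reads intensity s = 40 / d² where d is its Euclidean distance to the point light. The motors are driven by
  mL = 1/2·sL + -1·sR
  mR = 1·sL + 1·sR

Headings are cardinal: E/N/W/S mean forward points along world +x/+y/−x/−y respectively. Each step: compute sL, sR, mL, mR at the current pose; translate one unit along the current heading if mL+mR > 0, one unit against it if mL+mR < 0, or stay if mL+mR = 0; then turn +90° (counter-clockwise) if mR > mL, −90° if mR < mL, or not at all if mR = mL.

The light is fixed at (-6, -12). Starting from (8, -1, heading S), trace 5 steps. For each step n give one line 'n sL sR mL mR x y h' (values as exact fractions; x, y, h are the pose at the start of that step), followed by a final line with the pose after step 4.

n=0: pose=(8,-1,S); sL=8/65, sR=40/269; mL=-1524/17485, mR=4752/17485; mL+mR=12/65 → advance +1; mR−mL=6276/17485 → turn +1·90°
n=1: pose=(8,-2,E); sL=20/173, sR=20/153; mL=-1930/26469, mR=6520/26469; mL+mR=30/173 → advance +1; mR−mL=8450/26469 → turn +1·90°
n=2: pose=(9,-2,N); sL=40/317, sR=40/377; mL=-5140/119509, mR=27760/119509; mL+mR=60/317 → advance +1; mR−mL=32900/119509 → turn +1·90°
n=3: pose=(9,-1,W); sL=5/37, sR=2/17; mL=-63/1258, mR=159/629; mL+mR=15/74 → advance +1; mR−mL=381/1258 → turn +1·90°
n=4: pose=(8,-1,S); sL=8/65, sR=40/269; mL=-1524/17485, mR=4752/17485; mL+mR=12/65 → advance +1; mR−mL=6276/17485 → turn +1·90°

0 8/65 40/269 -1524/17485 4752/17485 8 -1 S
1 20/173 20/153 -1930/26469 6520/26469 8 -2 E
2 40/317 40/377 -5140/119509 27760/119509 9 -2 N
3 5/37 2/17 -63/1258 159/629 9 -1 W
4 8/65 40/269 -1524/17485 4752/17485 8 -1 S
final 8 -2 E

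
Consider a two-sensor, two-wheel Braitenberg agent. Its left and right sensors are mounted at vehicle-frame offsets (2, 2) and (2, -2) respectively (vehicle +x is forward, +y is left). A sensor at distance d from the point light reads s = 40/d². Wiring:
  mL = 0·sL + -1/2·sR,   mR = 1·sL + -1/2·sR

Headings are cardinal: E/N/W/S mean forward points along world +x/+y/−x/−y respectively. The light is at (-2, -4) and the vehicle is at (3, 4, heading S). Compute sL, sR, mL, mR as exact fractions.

left sensor world pos  = (5, 2); dL² = 85
right sensor world pos = (1, 2); dR² = 45
sL = 40/85 = 8/17
sR = 40/45 = 8/9
mL = 0·sL + -1/2·sR = -4/9
mR = 1·sL + -1/2·sR = 4/153

8/17 8/9 -4/9 4/153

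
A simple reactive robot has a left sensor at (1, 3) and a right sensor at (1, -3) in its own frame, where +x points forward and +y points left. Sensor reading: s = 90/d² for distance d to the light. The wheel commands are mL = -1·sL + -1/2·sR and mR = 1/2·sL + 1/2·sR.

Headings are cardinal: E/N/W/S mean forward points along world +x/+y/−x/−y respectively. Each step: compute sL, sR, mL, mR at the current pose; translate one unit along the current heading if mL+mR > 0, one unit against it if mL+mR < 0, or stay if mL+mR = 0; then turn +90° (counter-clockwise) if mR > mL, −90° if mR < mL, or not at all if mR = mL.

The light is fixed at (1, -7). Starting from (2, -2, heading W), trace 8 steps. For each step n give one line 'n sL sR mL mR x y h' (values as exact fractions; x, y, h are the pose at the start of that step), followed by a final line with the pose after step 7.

n=0: pose=(2,-2,W); sL=45/2, sR=45/32; mL=-1485/64, mR=765/64; mL+mR=-45/4 → advance -1; mR−mL=1125/32 → turn +1·90°
n=1: pose=(3,-2,S); sL=90/41, sR=90/17; mL=-3375/697, mR=2610/697; mL+mR=-45/41 → advance -1; mR−mL=5985/697 → turn +1·90°
n=2: pose=(3,-1,E); sL=1, sR=5; mL=-7/2, mR=3; mL+mR=-1/2 → advance -1; mR−mL=13/2 → turn +1·90°
n=3: pose=(2,-1,N); sL=90/53, sR=18/13; mL=-1647/689, mR=1062/689; mL+mR=-45/53 → advance -1; mR−mL=2709/689 → turn +1·90°
n=4: pose=(2,-2,W); sL=45/2, sR=45/32; mL=-1485/64, mR=765/64; mL+mR=-45/4 → advance -1; mR−mL=1125/32 → turn +1·90°
n=5: pose=(3,-2,S); sL=90/41, sR=90/17; mL=-3375/697, mR=2610/697; mL+mR=-45/41 → advance -1; mR−mL=5985/697 → turn +1·90°
n=6: pose=(3,-1,E); sL=1, sR=5; mL=-7/2, mR=3; mL+mR=-1/2 → advance -1; mR−mL=13/2 → turn +1·90°
n=7: pose=(2,-1,N); sL=90/53, sR=18/13; mL=-1647/689, mR=1062/689; mL+mR=-45/53 → advance -1; mR−mL=2709/689 → turn +1·90°

0 45/2 45/32 -1485/64 765/64 2 -2 W
1 90/41 90/17 -3375/697 2610/697 3 -2 S
2 1 5 -7/2 3 3 -1 E
3 90/53 18/13 -1647/689 1062/689 2 -1 N
4 45/2 45/32 -1485/64 765/64 2 -2 W
5 90/41 90/17 -3375/697 2610/697 3 -2 S
6 1 5 -7/2 3 3 -1 E
7 90/53 18/13 -1647/689 1062/689 2 -1 N
final 2 -2 W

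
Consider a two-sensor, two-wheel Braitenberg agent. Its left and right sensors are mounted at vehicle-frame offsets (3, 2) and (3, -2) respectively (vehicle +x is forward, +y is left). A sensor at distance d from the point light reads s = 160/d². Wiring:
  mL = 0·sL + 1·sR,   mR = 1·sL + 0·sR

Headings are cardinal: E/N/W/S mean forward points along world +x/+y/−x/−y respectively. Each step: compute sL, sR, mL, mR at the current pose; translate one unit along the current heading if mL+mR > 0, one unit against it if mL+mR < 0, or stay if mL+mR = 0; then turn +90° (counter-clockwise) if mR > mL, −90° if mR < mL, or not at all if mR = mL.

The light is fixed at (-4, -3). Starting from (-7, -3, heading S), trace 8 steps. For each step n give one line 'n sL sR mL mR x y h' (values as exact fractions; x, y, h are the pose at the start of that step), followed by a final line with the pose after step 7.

n=0: pose=(-7,-3,S); sL=16, sR=80/17; mL=80/17, mR=16; mL+mR=352/17 → advance +1; mR−mL=192/17 → turn +1·90°
n=1: pose=(-7,-4,E); sL=160, sR=160/9; mL=160/9, mR=160; mL+mR=1600/9 → advance +1; mR−mL=1280/9 → turn +1·90°
n=2: pose=(-6,-4,N); sL=8, sR=40; mL=40, mR=8; mL+mR=48 → advance +1; mR−mL=-32 → turn -1·90°
n=3: pose=(-6,-3,E); sL=32, sR=32; mL=32, mR=32; mL+mR=64 → advance +1; mR−mL=0 → turn +0·90°
n=4: pose=(-5,-3,E); sL=20, sR=20; mL=20, mR=20; mL+mR=40 → advance +1; mR−mL=0 → turn +0·90°
n=5: pose=(-4,-3,E); sL=160/13, sR=160/13; mL=160/13, mR=160/13; mL+mR=320/13 → advance +1; mR−mL=0 → turn +0·90°
n=6: pose=(-3,-3,E); sL=8, sR=8; mL=8, mR=8; mL+mR=16 → advance +1; mR−mL=0 → turn +0·90°
n=7: pose=(-2,-3,E); sL=160/29, sR=160/29; mL=160/29, mR=160/29; mL+mR=320/29 → advance +1; mR−mL=0 → turn +0·90°

0 16 80/17 80/17 16 -7 -3 S
1 160 160/9 160/9 160 -7 -4 E
2 8 40 40 8 -6 -4 N
3 32 32 32 32 -6 -3 E
4 20 20 20 20 -5 -3 E
5 160/13 160/13 160/13 160/13 -4 -3 E
6 8 8 8 8 -3 -3 E
7 160/29 160/29 160/29 160/29 -2 -3 E
final -1 -3 E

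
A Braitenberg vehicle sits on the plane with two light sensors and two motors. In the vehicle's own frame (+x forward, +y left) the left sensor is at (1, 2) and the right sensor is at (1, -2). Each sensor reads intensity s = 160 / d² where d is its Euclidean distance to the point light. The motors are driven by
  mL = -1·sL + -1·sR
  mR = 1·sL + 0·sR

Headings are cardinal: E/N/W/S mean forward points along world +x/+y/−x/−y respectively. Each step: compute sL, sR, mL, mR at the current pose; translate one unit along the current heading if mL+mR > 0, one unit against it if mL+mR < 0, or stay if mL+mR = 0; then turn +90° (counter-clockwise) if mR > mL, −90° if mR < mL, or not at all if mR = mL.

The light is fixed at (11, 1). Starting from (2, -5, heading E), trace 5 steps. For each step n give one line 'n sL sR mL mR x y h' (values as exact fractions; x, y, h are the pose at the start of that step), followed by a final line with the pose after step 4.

0 2 5/4 -13/4 2 2 -5 E
1 160/169 160/89 -41280/15041 160/169 1 -5 N
2 80/101 80/73 -13920/7373 80/101 1 -6 W
3 160/113 32/37 -9536/4181 160/113 2 -6 S
4 2 5/4 -13/4 2 2 -5 E
final 1 -5 N

n=0: pose=(2,-5,E); sL=2, sR=5/4; mL=-13/4, mR=2; mL+mR=-5/4 → advance -1; mR−mL=21/4 → turn +1·90°
n=1: pose=(1,-5,N); sL=160/169, sR=160/89; mL=-41280/15041, mR=160/169; mL+mR=-160/89 → advance -1; mR−mL=55520/15041 → turn +1·90°
n=2: pose=(1,-6,W); sL=80/101, sR=80/73; mL=-13920/7373, mR=80/101; mL+mR=-80/73 → advance -1; mR−mL=19760/7373 → turn +1·90°
n=3: pose=(2,-6,S); sL=160/113, sR=32/37; mL=-9536/4181, mR=160/113; mL+mR=-32/37 → advance -1; mR−mL=15456/4181 → turn +1·90°
n=4: pose=(2,-5,E); sL=2, sR=5/4; mL=-13/4, mR=2; mL+mR=-5/4 → advance -1; mR−mL=21/4 → turn +1·90°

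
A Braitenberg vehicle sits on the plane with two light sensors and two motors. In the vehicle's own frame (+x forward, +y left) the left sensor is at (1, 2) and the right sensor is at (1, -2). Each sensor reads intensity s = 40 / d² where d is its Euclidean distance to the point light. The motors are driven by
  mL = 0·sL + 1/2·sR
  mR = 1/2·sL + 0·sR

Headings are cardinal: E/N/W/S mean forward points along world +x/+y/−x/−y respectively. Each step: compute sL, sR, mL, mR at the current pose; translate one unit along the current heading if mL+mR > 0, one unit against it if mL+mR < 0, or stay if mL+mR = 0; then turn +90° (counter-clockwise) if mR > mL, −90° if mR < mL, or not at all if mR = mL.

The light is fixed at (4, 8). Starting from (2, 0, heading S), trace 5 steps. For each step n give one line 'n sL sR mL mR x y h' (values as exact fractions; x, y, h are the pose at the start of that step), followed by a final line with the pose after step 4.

0 40/81 40/97 20/97 20/81 2 0 S
1 4/5 20/61 10/61 2/5 2 -1 E
2 40/73 8/13 4/13 20/73 3 -1 N
3 10/9 2/5 1/5 5/9 3 0 E
4 40/53 40/53 20/53 20/53 4 0 N
final 4 1 N

n=0: pose=(2,0,S); sL=40/81, sR=40/97; mL=20/97, mR=20/81; mL+mR=3560/7857 → advance +1; mR−mL=320/7857 → turn +1·90°
n=1: pose=(2,-1,E); sL=4/5, sR=20/61; mL=10/61, mR=2/5; mL+mR=172/305 → advance +1; mR−mL=72/305 → turn +1·90°
n=2: pose=(3,-1,N); sL=40/73, sR=8/13; mL=4/13, mR=20/73; mL+mR=552/949 → advance +1; mR−mL=-32/949 → turn -1·90°
n=3: pose=(3,0,E); sL=10/9, sR=2/5; mL=1/5, mR=5/9; mL+mR=34/45 → advance +1; mR−mL=16/45 → turn +1·90°
n=4: pose=(4,0,N); sL=40/53, sR=40/53; mL=20/53, mR=20/53; mL+mR=40/53 → advance +1; mR−mL=0 → turn +0·90°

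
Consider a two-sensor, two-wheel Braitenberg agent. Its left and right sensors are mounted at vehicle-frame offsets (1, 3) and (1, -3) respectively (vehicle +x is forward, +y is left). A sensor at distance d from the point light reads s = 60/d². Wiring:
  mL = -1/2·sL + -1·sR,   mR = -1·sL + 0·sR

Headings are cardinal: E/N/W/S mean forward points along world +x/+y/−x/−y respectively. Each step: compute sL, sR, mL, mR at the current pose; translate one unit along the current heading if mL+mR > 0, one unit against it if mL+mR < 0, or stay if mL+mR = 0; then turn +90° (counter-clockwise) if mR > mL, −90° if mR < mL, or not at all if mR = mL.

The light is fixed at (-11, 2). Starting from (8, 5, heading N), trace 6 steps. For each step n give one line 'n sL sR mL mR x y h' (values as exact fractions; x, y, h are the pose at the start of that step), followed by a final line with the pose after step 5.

n=0: pose=(8,5,N); sL=15/68, sR=3/25; mL=-783/3400, mR=-15/68; mL+mR=-1533/3400 → advance -1; mR−mL=33/3400 → turn +1·90°
n=1: pose=(8,4,W); sL=12/65, sR=60/349; mL=-5994/22685, mR=-12/65; mL+mR=-10182/22685 → advance -1; mR−mL=1806/22685 → turn +1·90°
n=2: pose=(9,4,S); sL=6/53, sR=6/29; mL=-405/1537, mR=-6/53; mL+mR=-579/1537 → advance -1; mR−mL=231/1537 → turn +1·90°
n=3: pose=(9,5,E); sL=20/159, sR=20/147; mL=-1550/7791, mR=-20/159; mL+mR=-2530/7791 → advance -1; mR−mL=190/2597 → turn +1·90°
n=4: pose=(8,5,N); sL=15/68, sR=3/25; mL=-783/3400, mR=-15/68; mL+mR=-1533/3400 → advance -1; mR−mL=33/3400 → turn +1·90°
n=5: pose=(8,4,W); sL=12/65, sR=60/349; mL=-5994/22685, mR=-12/65; mL+mR=-10182/22685 → advance -1; mR−mL=1806/22685 → turn +1·90°

0 15/68 3/25 -783/3400 -15/68 8 5 N
1 12/65 60/349 -5994/22685 -12/65 8 4 W
2 6/53 6/29 -405/1537 -6/53 9 4 S
3 20/159 20/147 -1550/7791 -20/159 9 5 E
4 15/68 3/25 -783/3400 -15/68 8 5 N
5 12/65 60/349 -5994/22685 -12/65 8 4 W
final 9 4 S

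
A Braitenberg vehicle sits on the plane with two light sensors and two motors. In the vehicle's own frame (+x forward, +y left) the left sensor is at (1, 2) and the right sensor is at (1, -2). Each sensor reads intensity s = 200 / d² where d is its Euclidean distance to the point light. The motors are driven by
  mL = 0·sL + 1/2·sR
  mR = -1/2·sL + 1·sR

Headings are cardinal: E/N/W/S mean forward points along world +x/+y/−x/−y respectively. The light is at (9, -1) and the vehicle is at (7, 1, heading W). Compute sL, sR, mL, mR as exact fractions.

200/9 8 4 -28/9

left sensor world pos  = (6, -1); dL² = 9
right sensor world pos = (6, 3); dR² = 25
sL = 200/9 = 200/9
sR = 200/25 = 8
mL = 0·sL + 1/2·sR = 4
mR = -1/2·sL + 1·sR = -28/9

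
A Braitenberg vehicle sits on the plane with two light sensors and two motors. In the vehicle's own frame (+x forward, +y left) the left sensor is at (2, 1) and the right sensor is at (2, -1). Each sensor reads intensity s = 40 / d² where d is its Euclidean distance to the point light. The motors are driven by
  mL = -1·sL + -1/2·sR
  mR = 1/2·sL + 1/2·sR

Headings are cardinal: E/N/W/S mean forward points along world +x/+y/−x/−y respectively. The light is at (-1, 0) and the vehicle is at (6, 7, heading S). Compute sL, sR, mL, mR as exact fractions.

40/89 40/61 -4220/5429 3000/5429

left sensor world pos  = (7, 5); dL² = 89
right sensor world pos = (5, 5); dR² = 61
sL = 40/89 = 40/89
sR = 40/61 = 40/61
mL = -1·sL + -1/2·sR = -4220/5429
mR = 1/2·sL + 1/2·sR = 3000/5429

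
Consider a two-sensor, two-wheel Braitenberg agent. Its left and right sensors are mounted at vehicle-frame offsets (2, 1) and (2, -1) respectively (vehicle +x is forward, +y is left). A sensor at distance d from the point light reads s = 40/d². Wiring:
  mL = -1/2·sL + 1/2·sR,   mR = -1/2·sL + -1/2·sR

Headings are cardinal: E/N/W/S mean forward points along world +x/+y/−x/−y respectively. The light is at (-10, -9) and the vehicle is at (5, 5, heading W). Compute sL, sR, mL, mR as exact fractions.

20/169 20/197 -280/33293 -3660/33293

left sensor world pos  = (3, 4); dL² = 338
right sensor world pos = (3, 6); dR² = 394
sL = 40/338 = 20/169
sR = 40/394 = 20/197
mL = -1/2·sL + 1/2·sR = -280/33293
mR = -1/2·sL + -1/2·sR = -3660/33293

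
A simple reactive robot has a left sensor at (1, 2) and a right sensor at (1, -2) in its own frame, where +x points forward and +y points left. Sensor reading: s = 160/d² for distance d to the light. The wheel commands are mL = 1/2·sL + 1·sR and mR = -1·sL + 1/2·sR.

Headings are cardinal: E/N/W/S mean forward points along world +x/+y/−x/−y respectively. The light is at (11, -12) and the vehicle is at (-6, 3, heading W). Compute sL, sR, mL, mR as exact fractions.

160/493 160/613 127920/302209 -58640/302209

left sensor world pos  = (-7, 1); dL² = 493
right sensor world pos = (-7, 5); dR² = 613
sL = 160/493 = 160/493
sR = 160/613 = 160/613
mL = 1/2·sL + 1·sR = 127920/302209
mR = -1·sL + 1/2·sR = -58640/302209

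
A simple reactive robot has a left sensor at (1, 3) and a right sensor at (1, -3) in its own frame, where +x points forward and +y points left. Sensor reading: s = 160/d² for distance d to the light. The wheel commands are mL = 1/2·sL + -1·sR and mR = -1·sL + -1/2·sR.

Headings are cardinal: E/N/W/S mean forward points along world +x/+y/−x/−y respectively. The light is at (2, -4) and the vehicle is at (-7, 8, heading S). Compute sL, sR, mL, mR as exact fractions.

160/157 32/53 -784/8321 -10992/8321

left sensor world pos  = (-4, 7); dL² = 157
right sensor world pos = (-10, 7); dR² = 265
sL = 160/157 = 160/157
sR = 160/265 = 32/53
mL = 1/2·sL + -1·sR = -784/8321
mR = -1·sL + -1/2·sR = -10992/8321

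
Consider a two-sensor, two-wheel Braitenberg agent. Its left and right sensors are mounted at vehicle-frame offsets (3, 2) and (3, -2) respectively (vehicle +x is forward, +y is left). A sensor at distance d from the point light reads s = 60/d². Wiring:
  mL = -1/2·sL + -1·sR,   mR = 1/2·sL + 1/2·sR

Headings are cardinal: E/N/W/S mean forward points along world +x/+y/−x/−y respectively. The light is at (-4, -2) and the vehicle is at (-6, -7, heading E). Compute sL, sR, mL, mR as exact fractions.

6 6/5 -21/5 18/5

left sensor world pos  = (-3, -5); dL² = 10
right sensor world pos = (-3, -9); dR² = 50
sL = 60/10 = 6
sR = 60/50 = 6/5
mL = -1/2·sL + -1·sR = -21/5
mR = 1/2·sL + 1/2·sR = 18/5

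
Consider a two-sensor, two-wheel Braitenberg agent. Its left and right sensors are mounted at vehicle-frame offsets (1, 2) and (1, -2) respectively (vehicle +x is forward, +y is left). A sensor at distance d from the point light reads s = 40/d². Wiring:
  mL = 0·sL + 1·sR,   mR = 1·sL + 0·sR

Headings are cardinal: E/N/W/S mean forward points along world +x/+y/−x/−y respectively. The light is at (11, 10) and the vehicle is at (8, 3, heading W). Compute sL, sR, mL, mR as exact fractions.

40/97 40/41 40/41 40/97

left sensor world pos  = (7, 1); dL² = 97
right sensor world pos = (7, 5); dR² = 41
sL = 40/97 = 40/97
sR = 40/41 = 40/41
mL = 0·sL + 1·sR = 40/41
mR = 1·sL + 0·sR = 40/97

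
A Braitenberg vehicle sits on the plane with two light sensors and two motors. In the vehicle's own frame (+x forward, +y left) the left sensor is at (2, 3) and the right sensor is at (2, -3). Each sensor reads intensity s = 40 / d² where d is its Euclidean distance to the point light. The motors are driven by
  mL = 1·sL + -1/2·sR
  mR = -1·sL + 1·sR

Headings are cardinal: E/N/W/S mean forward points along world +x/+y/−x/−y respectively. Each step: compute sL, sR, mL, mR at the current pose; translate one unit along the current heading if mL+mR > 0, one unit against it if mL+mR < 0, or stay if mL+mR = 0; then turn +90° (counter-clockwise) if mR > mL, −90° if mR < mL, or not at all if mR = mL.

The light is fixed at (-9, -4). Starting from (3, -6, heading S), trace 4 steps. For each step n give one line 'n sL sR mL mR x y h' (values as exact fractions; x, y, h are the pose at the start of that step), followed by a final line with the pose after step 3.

0 40/241 40/97 -940/23377 5760/23377 3 -6 S
1 10/49 5/29 335/2842 -45/1421 3 -7 E
2 40/281 8/25 -124/7025 1248/7025 4 -7 S
3 20/113 20/137 1610/15481 -480/15481 4 -8 E
final 5 -8 S

n=0: pose=(3,-6,S); sL=40/241, sR=40/97; mL=-940/23377, mR=5760/23377; mL+mR=20/97 → advance +1; mR−mL=6700/23377 → turn +1·90°
n=1: pose=(3,-7,E); sL=10/49, sR=5/29; mL=335/2842, mR=-45/1421; mL+mR=5/58 → advance +1; mR−mL=-425/2842 → turn -1·90°
n=2: pose=(4,-7,S); sL=40/281, sR=8/25; mL=-124/7025, mR=1248/7025; mL+mR=4/25 → advance +1; mR−mL=1372/7025 → turn +1·90°
n=3: pose=(4,-8,E); sL=20/113, sR=20/137; mL=1610/15481, mR=-480/15481; mL+mR=10/137 → advance +1; mR−mL=-2090/15481 → turn -1·90°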